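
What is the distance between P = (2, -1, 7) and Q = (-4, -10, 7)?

d = √[(x₂-x₁)² + (y₂-y₁)² + (z₂-z₁)²]
  = √[(-6)² + (-9)² + 0²]
  = √[36 + 81 + 0]
  = √117
  ≈ 10.82

10.82


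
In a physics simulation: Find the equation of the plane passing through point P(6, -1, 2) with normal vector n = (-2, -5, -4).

The plane through P with normal n = (a, b, c) satisfies n·(r - P) = 0,
i.e. ax + by + cz = a·x₀ + b·y₀ + c·z₀.
d = (-2)·6 + (-5)·(-1) + (-4)·2
  = -12 + 5 - 8
  = -15
Equation: -2x - 5y - 4z = -15

-2x - 5y - 4z = -15


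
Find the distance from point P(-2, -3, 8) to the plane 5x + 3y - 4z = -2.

distance = |a·x₀ + b·y₀ + c·z₀ - d| / √(a² + b² + c²)
  = |5·(-2) + 3·(-3) + (-4)·8 - (-2)| / √(5² + 3² + (-4)²)
  = |-10 - 9 - 32 + 2| / √(25 + 9 + 16)
  = |-49| / √50
  = 49 / 7.071
  ≈ 6.93

6.93


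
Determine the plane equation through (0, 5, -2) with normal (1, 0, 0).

The plane through P with normal n = (a, b, c) satisfies n·(r - P) = 0,
i.e. ax + by + cz = a·x₀ + b·y₀ + c·z₀.
d = 1·0 + 0·5 + 0·(-2)
  = 0 + 0 + 0
  = 0
Equation: x = 0

x = 0


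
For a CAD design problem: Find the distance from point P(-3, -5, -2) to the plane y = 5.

distance = |a·x₀ + b·y₀ + c·z₀ - d| / √(a² + b² + c²)
  = |0·(-3) + 1·(-5) + 0·(-2) - 5| / √(0² + 1² + 0²)
  = |0 - 5 + 0 - 5| / √(0 + 1 + 0)
  = |-10| / √1
  = 10 / 1
  ≈ 10

10


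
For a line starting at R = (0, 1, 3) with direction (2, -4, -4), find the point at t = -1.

P(t) = R + t·d
  = (0 + 2·(-1), 1 + (-4)·(-1), 3 + (-4)·(-1))
  = (0 - 2, 1 + 4, 3 + 4)
  = (-2, 5, 7)

(-2, 5, 7)


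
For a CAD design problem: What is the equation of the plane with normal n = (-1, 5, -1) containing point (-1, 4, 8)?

The plane through P with normal n = (a, b, c) satisfies n·(r - P) = 0,
i.e. ax + by + cz = a·x₀ + b·y₀ + c·z₀.
d = (-1)·(-1) + 5·4 + (-1)·8
  = 1 + 20 - 8
  = 13
Equation: -x + 5y - z = 13

-x + 5y - z = 13


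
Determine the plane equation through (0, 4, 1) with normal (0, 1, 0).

The plane through P with normal n = (a, b, c) satisfies n·(r - P) = 0,
i.e. ax + by + cz = a·x₀ + b·y₀ + c·z₀.
d = 0·0 + 1·4 + 0·1
  = 0 + 4 + 0
  = 4
Equation: y = 4

y = 4


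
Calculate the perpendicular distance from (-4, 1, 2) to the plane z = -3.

distance = |a·x₀ + b·y₀ + c·z₀ - d| / √(a² + b² + c²)
  = |0·(-4) + 0·1 + 1·2 - (-3)| / √(0² + 0² + 1²)
  = |0 + 0 + 2 + 3| / √(0 + 0 + 1)
  = |5| / √1
  = 5 / 1
  ≈ 5

5


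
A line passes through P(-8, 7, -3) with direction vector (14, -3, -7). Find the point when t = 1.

P(t) = P + t·d
  = (-8 + 14·1, 7 + (-3)·1, -3 + (-7)·1)
  = (-8 + 14, 7 - 3, -3 - 7)
  = (6, 4, -10)

(6, 4, -10)


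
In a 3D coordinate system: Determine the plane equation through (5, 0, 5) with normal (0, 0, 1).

The plane through P with normal n = (a, b, c) satisfies n·(r - P) = 0,
i.e. ax + by + cz = a·x₀ + b·y₀ + c·z₀.
d = 0·5 + 0·0 + 1·5
  = 0 + 0 + 5
  = 5
Equation: z = 5

z = 5


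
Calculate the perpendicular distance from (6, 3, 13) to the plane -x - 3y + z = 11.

distance = |a·x₀ + b·y₀ + c·z₀ - d| / √(a² + b² + c²)
  = |(-1)·6 + (-3)·3 + 1·13 - 11| / √((-1)² + (-3)² + 1²)
  = |-6 - 9 + 13 - 11| / √(1 + 9 + 1)
  = |-13| / √11
  = 13 / 3.317
  ≈ 3.92

3.92


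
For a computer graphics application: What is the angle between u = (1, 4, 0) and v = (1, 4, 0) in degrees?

u·v = 1·1 + 4·4 + 0·0 = 1 + 16 + 0 = 17
|u| = √(1² + 4² + 0²) = √17 ≈ 4.123
|v| = √(1² + 4² + 0²) = √17 ≈ 4.123
cos θ = (u·v)/(|u||v|) = 17/(4.123·4.123) ≈ 1
θ = arccos(1) ≈ 0°

0°


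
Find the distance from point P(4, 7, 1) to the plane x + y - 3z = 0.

distance = |a·x₀ + b·y₀ + c·z₀ - d| / √(a² + b² + c²)
  = |1·4 + 1·7 + (-3)·1 - 0| / √(1² + 1² + (-3)²)
  = |4 + 7 - 3 + 0| / √(1 + 1 + 9)
  = |8| / √11
  = 8 / 3.317
  ≈ 2.412

2.412


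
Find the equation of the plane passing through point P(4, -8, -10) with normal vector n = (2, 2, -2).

The plane through P with normal n = (a, b, c) satisfies n·(r - P) = 0,
i.e. ax + by + cz = a·x₀ + b·y₀ + c·z₀.
d = 2·4 + 2·(-8) + (-2)·(-10)
  = 8 - 16 + 20
  = 12
Equation: 2x + 2y - 2z = 12

2x + 2y - 2z = 12


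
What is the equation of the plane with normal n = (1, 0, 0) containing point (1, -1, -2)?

The plane through P with normal n = (a, b, c) satisfies n·(r - P) = 0,
i.e. ax + by + cz = a·x₀ + b·y₀ + c·z₀.
d = 1·1 + 0·(-1) + 0·(-2)
  = 1 + 0 + 0
  = 1
Equation: x = 1

x = 1


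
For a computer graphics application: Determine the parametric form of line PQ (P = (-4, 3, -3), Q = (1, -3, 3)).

Direction vector d = Q - P = (1 + 4, -3 - 3, 3 + 3) = (5, -6, 6)
Parametric form r = P + t·d:
x = -4 + 5t, y = 3 - 6t, z = -3 + 6t

x = -4 + 5t, y = 3 - 6t, z = -3 + 6t


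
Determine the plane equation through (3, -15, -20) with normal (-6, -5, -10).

The plane through P with normal n = (a, b, c) satisfies n·(r - P) = 0,
i.e. ax + by + cz = a·x₀ + b·y₀ + c·z₀.
d = (-6)·3 + (-5)·(-15) + (-10)·(-20)
  = -18 + 75 + 200
  = 257
Equation: -6x - 5y - 10z = 257

-6x - 5y - 10z = 257


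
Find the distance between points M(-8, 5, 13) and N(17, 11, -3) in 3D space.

d = √[(x₂-x₁)² + (y₂-y₁)² + (z₂-z₁)²]
  = √[25² + 6² + (-16)²]
  = √[625 + 36 + 256]
  = √917
  ≈ 30.28

30.28


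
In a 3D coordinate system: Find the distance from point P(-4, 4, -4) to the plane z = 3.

distance = |a·x₀ + b·y₀ + c·z₀ - d| / √(a² + b² + c²)
  = |0·(-4) + 0·4 + 1·(-4) - 3| / √(0² + 0² + 1²)
  = |0 + 0 - 4 - 3| / √(0 + 0 + 1)
  = |-7| / √1
  = 7 / 1
  ≈ 7

7


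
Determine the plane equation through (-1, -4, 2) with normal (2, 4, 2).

The plane through P with normal n = (a, b, c) satisfies n·(r - P) = 0,
i.e. ax + by + cz = a·x₀ + b·y₀ + c·z₀.
d = 2·(-1) + 4·(-4) + 2·2
  = -2 - 16 + 4
  = -14
Equation: 2x + 4y + 2z = -14

2x + 4y + 2z = -14


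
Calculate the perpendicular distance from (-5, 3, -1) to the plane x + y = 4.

distance = |a·x₀ + b·y₀ + c·z₀ - d| / √(a² + b² + c²)
  = |1·(-5) + 1·3 + 0·(-1) - 4| / √(1² + 1² + 0²)
  = |-5 + 3 + 0 - 4| / √(1 + 1 + 0)
  = |-6| / √2
  = 6 / 1.414
  ≈ 4.243

4.243


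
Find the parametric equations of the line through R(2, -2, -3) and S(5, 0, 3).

Direction vector d = S - R = (5 - 2, 0 + 2, 3 + 3) = (3, 2, 6)
Parametric form r = R + t·d:
x = 2 + 3t, y = -2 + 2t, z = -3 + 6t

x = 2 + 3t, y = -2 + 2t, z = -3 + 6t


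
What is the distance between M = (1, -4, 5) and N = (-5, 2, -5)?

d = √[(x₂-x₁)² + (y₂-y₁)² + (z₂-z₁)²]
  = √[(-6)² + 6² + (-10)²]
  = √[36 + 36 + 100]
  = √172
  ≈ 13.11

13.11


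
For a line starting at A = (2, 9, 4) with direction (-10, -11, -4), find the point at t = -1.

P(t) = A + t·d
  = (2 + (-10)·(-1), 9 + (-11)·(-1), 4 + (-4)·(-1))
  = (2 + 10, 9 + 11, 4 + 4)
  = (12, 20, 8)

(12, 20, 8)


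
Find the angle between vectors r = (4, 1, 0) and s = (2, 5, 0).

r·s = 4·2 + 1·5 + 0·0 = 8 + 5 + 0 = 13
|r| = √(4² + 1² + 0²) = √17 ≈ 4.123
|s| = √(2² + 5² + 0²) = √29 ≈ 5.385
cos θ = (r·s)/(|r||s|) = 13/(4.123·5.385) ≈ 0.5855
θ = arccos(0.5855) ≈ 54.16°

54.16°


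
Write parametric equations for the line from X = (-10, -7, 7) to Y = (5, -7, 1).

Direction vector d = Y - X = (5 + 10, -7 + 7, 1 - 7) = (15, 0, -6)
Parametric form r = X + t·d:
x = -10 + 15t, y = -7, z = 7 - 6t

x = -10 + 15t, y = -7, z = 7 - 6t


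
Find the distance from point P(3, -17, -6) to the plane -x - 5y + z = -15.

distance = |a·x₀ + b·y₀ + c·z₀ - d| / √(a² + b² + c²)
  = |(-1)·3 + (-5)·(-17) + 1·(-6) - (-15)| / √((-1)² + (-5)² + 1²)
  = |-3 + 85 - 6 + 15| / √(1 + 25 + 1)
  = |91| / √27
  = 91 / 5.196
  ≈ 17.51

17.51


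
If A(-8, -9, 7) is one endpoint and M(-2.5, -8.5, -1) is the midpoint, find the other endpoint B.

B = 2M - A
  = (2·(-2.5) - (-8), 2·(-8.5) - (-9), 2·(-1) - 7)
  = (-5 + 8, -17 + 9, -2 - 7)
  = (3, -8, -9)

(3, -8, -9)


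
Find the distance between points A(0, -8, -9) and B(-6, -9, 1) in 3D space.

d = √[(x₂-x₁)² + (y₂-y₁)² + (z₂-z₁)²]
  = √[(-6)² + (-1)² + 10²]
  = √[36 + 1 + 100]
  = √137
  ≈ 11.7

11.7


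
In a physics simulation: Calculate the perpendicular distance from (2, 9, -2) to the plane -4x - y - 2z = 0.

distance = |a·x₀ + b·y₀ + c·z₀ - d| / √(a² + b² + c²)
  = |(-4)·2 + (-1)·9 + (-2)·(-2) - 0| / √((-4)² + (-1)² + (-2)²)
  = |-8 - 9 + 4 + 0| / √(16 + 1 + 4)
  = |-13| / √21
  = 13 / 4.583
  ≈ 2.837

2.837


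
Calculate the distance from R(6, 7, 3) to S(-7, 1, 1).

d = √[(x₂-x₁)² + (y₂-y₁)² + (z₂-z₁)²]
  = √[(-13)² + (-6)² + (-2)²]
  = √[169 + 36 + 4]
  = √209
  ≈ 14.46

14.46


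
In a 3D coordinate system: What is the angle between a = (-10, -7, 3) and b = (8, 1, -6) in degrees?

a·b = (-10)·8 + (-7)·1 + 3·(-6) = -80 - 7 - 18 = -105
|a| = √((-10)² + (-7)² + 3²) = √158 ≈ 12.57
|b| = √(8² + 1² + (-6)²) = √101 ≈ 10.05
cos θ = (a·b)/(|a||b|) = -105/(12.57·10.05) ≈ -0.8312
θ = arccos(-0.8312) ≈ 146.2°

146.2°


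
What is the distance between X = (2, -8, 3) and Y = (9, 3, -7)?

d = √[(x₂-x₁)² + (y₂-y₁)² + (z₂-z₁)²]
  = √[7² + 11² + (-10)²]
  = √[49 + 121 + 100]
  = √270
  ≈ 16.43

16.43


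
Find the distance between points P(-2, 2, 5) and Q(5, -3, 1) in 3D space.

d = √[(x₂-x₁)² + (y₂-y₁)² + (z₂-z₁)²]
  = √[7² + (-5)² + (-4)²]
  = √[49 + 25 + 16]
  = √90
  ≈ 9.487

9.487


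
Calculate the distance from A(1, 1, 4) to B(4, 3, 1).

d = √[(x₂-x₁)² + (y₂-y₁)² + (z₂-z₁)²]
  = √[3² + 2² + (-3)²]
  = √[9 + 4 + 9]
  = √22
  ≈ 4.69

4.69


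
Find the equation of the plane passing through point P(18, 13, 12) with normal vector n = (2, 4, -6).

The plane through P with normal n = (a, b, c) satisfies n·(r - P) = 0,
i.e. ax + by + cz = a·x₀ + b·y₀ + c·z₀.
d = 2·18 + 4·13 + (-6)·12
  = 36 + 52 - 72
  = 16
Equation: 2x + 4y - 6z = 16

2x + 4y - 6z = 16


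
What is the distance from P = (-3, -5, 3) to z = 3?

distance = |a·x₀ + b·y₀ + c·z₀ - d| / √(a² + b² + c²)
  = |0·(-3) + 0·(-5) + 1·3 - 3| / √(0² + 0² + 1²)
  = |0 + 0 + 3 - 3| / √(0 + 0 + 1)
  = |0| / √1
  = 0 / 1
  ≈ 0

0


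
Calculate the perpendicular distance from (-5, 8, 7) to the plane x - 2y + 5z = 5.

distance = |a·x₀ + b·y₀ + c·z₀ - d| / √(a² + b² + c²)
  = |1·(-5) + (-2)·8 + 5·7 - 5| / √(1² + (-2)² + 5²)
  = |-5 - 16 + 35 - 5| / √(1 + 4 + 25)
  = |9| / √30
  = 9 / 5.477
  ≈ 1.643

1.643


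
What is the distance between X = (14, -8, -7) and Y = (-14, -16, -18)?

d = √[(x₂-x₁)² + (y₂-y₁)² + (z₂-z₁)²]
  = √[(-28)² + (-8)² + (-11)²]
  = √[784 + 64 + 121]
  = √969
  ≈ 31.13

31.13


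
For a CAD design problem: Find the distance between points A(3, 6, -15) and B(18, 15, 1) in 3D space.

d = √[(x₂-x₁)² + (y₂-y₁)² + (z₂-z₁)²]
  = √[15² + 9² + 16²]
  = √[225 + 81 + 256]
  = √562
  ≈ 23.71

23.71


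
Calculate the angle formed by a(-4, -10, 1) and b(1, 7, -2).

a·b = (-4)·1 + (-10)·7 + 1·(-2) = -4 - 70 - 2 = -76
|a| = √((-4)² + (-10)² + 1²) = √117 ≈ 10.82
|b| = √(1² + 7² + (-2)²) = √54 ≈ 7.348
cos θ = (a·b)/(|a||b|) = -76/(10.82·7.348) ≈ -0.9561
θ = arccos(-0.9561) ≈ 163°

163°


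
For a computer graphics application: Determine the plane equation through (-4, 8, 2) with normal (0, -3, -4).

The plane through P with normal n = (a, b, c) satisfies n·(r - P) = 0,
i.e. ax + by + cz = a·x₀ + b·y₀ + c·z₀.
d = 0·(-4) + (-3)·8 + (-4)·2
  = 0 - 24 - 8
  = -32
Equation: -3y - 4z = -32

-3y - 4z = -32


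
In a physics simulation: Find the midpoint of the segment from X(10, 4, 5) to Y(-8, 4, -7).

M = ((x₁+x₂)/2, (y₁+y₂)/2, (z₁+z₂)/2)
  = ((10 - 8)/2, (4 + 4)/2, (5 - 7)/2)
  = (2/2, 8/2, -2/2)
  = (1, 4, -1)

(1, 4, -1)


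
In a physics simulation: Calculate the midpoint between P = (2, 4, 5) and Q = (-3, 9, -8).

M = ((x₁+x₂)/2, (y₁+y₂)/2, (z₁+z₂)/2)
  = ((2 - 3)/2, (4 + 9)/2, (5 - 8)/2)
  = (-1/2, 13/2, -3/2)
  = (-0.5, 6.5, -1.5)

(-0.5, 6.5, -1.5)


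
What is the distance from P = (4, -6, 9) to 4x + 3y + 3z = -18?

distance = |a·x₀ + b·y₀ + c·z₀ - d| / √(a² + b² + c²)
  = |4·4 + 3·(-6) + 3·9 - (-18)| / √(4² + 3² + 3²)
  = |16 - 18 + 27 + 18| / √(16 + 9 + 9)
  = |43| / √34
  = 43 / 5.831
  ≈ 7.374

7.374


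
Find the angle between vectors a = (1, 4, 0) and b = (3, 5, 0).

a·b = 1·3 + 4·5 + 0·0 = 3 + 20 + 0 = 23
|a| = √(1² + 4² + 0²) = √17 ≈ 4.123
|b| = √(3² + 5² + 0²) = √34 ≈ 5.831
cos θ = (a·b)/(|a||b|) = 23/(4.123·5.831) ≈ 0.9567
θ = arccos(0.9567) ≈ 16.93°

16.93°


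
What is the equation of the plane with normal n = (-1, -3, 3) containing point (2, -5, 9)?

The plane through P with normal n = (a, b, c) satisfies n·(r - P) = 0,
i.e. ax + by + cz = a·x₀ + b·y₀ + c·z₀.
d = (-1)·2 + (-3)·(-5) + 3·9
  = -2 + 15 + 27
  = 40
Equation: -x - 3y + 3z = 40

-x - 3y + 3z = 40


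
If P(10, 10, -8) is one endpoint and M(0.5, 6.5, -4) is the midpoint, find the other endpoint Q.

Q = 2M - P
  = (2·0.5 - 10, 2·6.5 - 10, 2·(-4) - (-8))
  = (1 - 10, 13 - 10, -8 + 8)
  = (-9, 3, 0)

(-9, 3, 0)


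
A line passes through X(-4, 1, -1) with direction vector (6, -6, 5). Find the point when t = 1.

P(t) = X + t·d
  = (-4 + 6·1, 1 + (-6)·1, -1 + 5·1)
  = (-4 + 6, 1 - 6, -1 + 5)
  = (2, -5, 4)

(2, -5, 4)


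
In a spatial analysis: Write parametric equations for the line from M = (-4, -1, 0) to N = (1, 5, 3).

Direction vector d = N - M = (1 + 4, 5 + 1, 3 + 0) = (5, 6, 3)
Parametric form r = M + t·d:
x = -4 + 5t, y = -1 + 6t, z = 0 + 3t

x = -4 + 5t, y = -1 + 6t, z = 0 + 3t


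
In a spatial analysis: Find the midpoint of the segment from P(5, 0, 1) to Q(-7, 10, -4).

M = ((x₁+x₂)/2, (y₁+y₂)/2, (z₁+z₂)/2)
  = ((5 - 7)/2, (0 + 10)/2, (1 - 4)/2)
  = (-2/2, 10/2, -3/2)
  = (-1, 5, -1.5)

(-1, 5, -1.5)


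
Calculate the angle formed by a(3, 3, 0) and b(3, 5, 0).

a·b = 3·3 + 3·5 + 0·0 = 9 + 15 + 0 = 24
|a| = √(3² + 3² + 0²) = √18 ≈ 4.243
|b| = √(3² + 5² + 0²) = √34 ≈ 5.831
cos θ = (a·b)/(|a||b|) = 24/(4.243·5.831) ≈ 0.9701
θ = arccos(0.9701) ≈ 14.04°

14.04°


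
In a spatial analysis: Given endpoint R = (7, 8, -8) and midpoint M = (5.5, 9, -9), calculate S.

S = 2M - R
  = (2·5.5 - 7, 2·9 - 8, 2·(-9) - (-8))
  = (11 - 7, 18 - 8, -18 + 8)
  = (4, 10, -10)

(4, 10, -10)


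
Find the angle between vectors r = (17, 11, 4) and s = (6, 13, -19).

r·s = 17·6 + 11·13 + 4·(-19) = 102 + 143 - 76 = 169
|r| = √(17² + 11² + 4²) = √426 ≈ 20.64
|s| = √(6² + 13² + (-19)²) = √566 ≈ 23.79
cos θ = (r·s)/(|r||s|) = 169/(20.64·23.79) ≈ 0.3442
θ = arccos(0.3442) ≈ 69.87°

69.87°


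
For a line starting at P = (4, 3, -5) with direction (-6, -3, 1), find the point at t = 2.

P(t) = P + t·d
  = (4 + (-6)·2, 3 + (-3)·2, -5 + 1·2)
  = (4 - 12, 3 - 6, -5 + 2)
  = (-8, -3, -3)

(-8, -3, -3)


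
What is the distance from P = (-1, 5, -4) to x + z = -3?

distance = |a·x₀ + b·y₀ + c·z₀ - d| / √(a² + b² + c²)
  = |1·(-1) + 0·5 + 1·(-4) - (-3)| / √(1² + 0² + 1²)
  = |-1 + 0 - 4 + 3| / √(1 + 0 + 1)
  = |-2| / √2
  = 2 / 1.414
  ≈ 1.414

1.414


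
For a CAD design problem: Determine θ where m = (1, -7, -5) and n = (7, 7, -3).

m·n = 1·7 + (-7)·7 + (-5)·(-3) = 7 - 49 + 15 = -27
|m| = √(1² + (-7)² + (-5)²) = √75 ≈ 8.66
|n| = √(7² + 7² + (-3)²) = √107 ≈ 10.34
cos θ = (m·n)/(|m||n|) = -27/(8.66·10.34) ≈ -0.3014
θ = arccos(-0.3014) ≈ 107.5°

107.5°


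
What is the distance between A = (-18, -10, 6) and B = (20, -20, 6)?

d = √[(x₂-x₁)² + (y₂-y₁)² + (z₂-z₁)²]
  = √[38² + (-10)² + 0²]
  = √[1444 + 100 + 0]
  = √1544
  ≈ 39.29

39.29


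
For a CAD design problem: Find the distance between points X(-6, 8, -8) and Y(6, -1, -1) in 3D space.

d = √[(x₂-x₁)² + (y₂-y₁)² + (z₂-z₁)²]
  = √[12² + (-9)² + 7²]
  = √[144 + 81 + 49]
  = √274
  ≈ 16.55

16.55


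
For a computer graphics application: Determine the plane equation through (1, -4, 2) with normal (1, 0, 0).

The plane through P with normal n = (a, b, c) satisfies n·(r - P) = 0,
i.e. ax + by + cz = a·x₀ + b·y₀ + c·z₀.
d = 1·1 + 0·(-4) + 0·2
  = 1 + 0 + 0
  = 1
Equation: x = 1

x = 1


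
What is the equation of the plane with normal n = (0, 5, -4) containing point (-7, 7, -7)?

The plane through P with normal n = (a, b, c) satisfies n·(r - P) = 0,
i.e. ax + by + cz = a·x₀ + b·y₀ + c·z₀.
d = 0·(-7) + 5·7 + (-4)·(-7)
  = 0 + 35 + 28
  = 63
Equation: 5y - 4z = 63

5y - 4z = 63


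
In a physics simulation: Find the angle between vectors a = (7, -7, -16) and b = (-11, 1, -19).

a·b = 7·(-11) + (-7)·1 + (-16)·(-19) = -77 - 7 + 304 = 220
|a| = √(7² + (-7)² + (-16)²) = √354 ≈ 18.81
|b| = √((-11)² + 1² + (-19)²) = √483 ≈ 21.98
cos θ = (a·b)/(|a||b|) = 220/(18.81·21.98) ≈ 0.532
θ = arccos(0.532) ≈ 57.86°

57.86°


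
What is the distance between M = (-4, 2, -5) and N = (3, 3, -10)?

d = √[(x₂-x₁)² + (y₂-y₁)² + (z₂-z₁)²]
  = √[7² + 1² + (-5)²]
  = √[49 + 1 + 25]
  = √75
  ≈ 8.66

8.66


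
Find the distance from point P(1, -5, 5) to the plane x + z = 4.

distance = |a·x₀ + b·y₀ + c·z₀ - d| / √(a² + b² + c²)
  = |1·1 + 0·(-5) + 1·5 - 4| / √(1² + 0² + 1²)
  = |1 + 0 + 5 - 4| / √(1 + 0 + 1)
  = |2| / √2
  = 2 / 1.414
  ≈ 1.414

1.414


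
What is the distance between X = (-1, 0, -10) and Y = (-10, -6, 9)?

d = √[(x₂-x₁)² + (y₂-y₁)² + (z₂-z₁)²]
  = √[(-9)² + (-6)² + 19²]
  = √[81 + 36 + 361]
  = √478
  ≈ 21.86

21.86


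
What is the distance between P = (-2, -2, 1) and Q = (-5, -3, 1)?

d = √[(x₂-x₁)² + (y₂-y₁)² + (z₂-z₁)²]
  = √[(-3)² + (-1)² + 0²]
  = √[9 + 1 + 0]
  = √10
  ≈ 3.162

3.162


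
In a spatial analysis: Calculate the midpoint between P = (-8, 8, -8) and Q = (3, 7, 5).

M = ((x₁+x₂)/2, (y₁+y₂)/2, (z₁+z₂)/2)
  = ((-8 + 3)/2, (8 + 7)/2, (-8 + 5)/2)
  = (-5/2, 15/2, -3/2)
  = (-2.5, 7.5, -1.5)

(-2.5, 7.5, -1.5)


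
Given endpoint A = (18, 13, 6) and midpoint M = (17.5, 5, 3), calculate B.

B = 2M - A
  = (2·17.5 - 18, 2·5 - 13, 2·3 - 6)
  = (35 - 18, 10 - 13, 6 - 6)
  = (17, -3, 0)

(17, -3, 0)


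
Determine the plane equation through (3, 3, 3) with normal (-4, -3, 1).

The plane through P with normal n = (a, b, c) satisfies n·(r - P) = 0,
i.e. ax + by + cz = a·x₀ + b·y₀ + c·z₀.
d = (-4)·3 + (-3)·3 + 1·3
  = -12 - 9 + 3
  = -18
Equation: -4x - 3y + z = -18

-4x - 3y + z = -18


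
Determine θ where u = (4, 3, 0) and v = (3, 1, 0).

u·v = 4·3 + 3·1 + 0·0 = 12 + 3 + 0 = 15
|u| = √(4² + 3² + 0²) = √25 ≈ 5
|v| = √(3² + 1² + 0²) = √10 ≈ 3.162
cos θ = (u·v)/(|u||v|) = 15/(5·3.162) ≈ 0.9487
θ = arccos(0.9487) ≈ 18.43°

18.43°


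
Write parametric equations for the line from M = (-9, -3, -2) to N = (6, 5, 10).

Direction vector d = N - M = (6 + 9, 5 + 3, 10 + 2) = (15, 8, 12)
Parametric form r = M + t·d:
x = -9 + 15t, y = -3 + 8t, z = -2 + 12t

x = -9 + 15t, y = -3 + 8t, z = -2 + 12t


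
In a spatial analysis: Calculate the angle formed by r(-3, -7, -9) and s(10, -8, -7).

r·s = (-3)·10 + (-7)·(-8) + (-9)·(-7) = -30 + 56 + 63 = 89
|r| = √((-3)² + (-7)² + (-9)²) = √139 ≈ 11.79
|s| = √(10² + (-8)² + (-7)²) = √213 ≈ 14.59
cos θ = (r·s)/(|r||s|) = 89/(11.79·14.59) ≈ 0.5172
θ = arccos(0.5172) ≈ 58.85°

58.85°


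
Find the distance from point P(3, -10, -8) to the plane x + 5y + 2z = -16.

distance = |a·x₀ + b·y₀ + c·z₀ - d| / √(a² + b² + c²)
  = |1·3 + 5·(-10) + 2·(-8) - (-16)| / √(1² + 5² + 2²)
  = |3 - 50 - 16 + 16| / √(1 + 25 + 4)
  = |-47| / √30
  = 47 / 5.477
  ≈ 8.581

8.581


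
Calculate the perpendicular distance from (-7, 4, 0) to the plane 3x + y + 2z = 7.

distance = |a·x₀ + b·y₀ + c·z₀ - d| / √(a² + b² + c²)
  = |3·(-7) + 1·4 + 2·0 - 7| / √(3² + 1² + 2²)
  = |-21 + 4 + 0 - 7| / √(9 + 1 + 4)
  = |-24| / √14
  = 24 / 3.742
  ≈ 6.414

6.414


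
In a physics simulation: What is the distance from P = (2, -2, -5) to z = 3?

distance = |a·x₀ + b·y₀ + c·z₀ - d| / √(a² + b² + c²)
  = |0·2 + 0·(-2) + 1·(-5) - 3| / √(0² + 0² + 1²)
  = |0 + 0 - 5 - 3| / √(0 + 0 + 1)
  = |-8| / √1
  = 8 / 1
  ≈ 8

8


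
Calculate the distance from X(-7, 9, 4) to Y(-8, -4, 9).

d = √[(x₂-x₁)² + (y₂-y₁)² + (z₂-z₁)²]
  = √[(-1)² + (-13)² + 5²]
  = √[1 + 169 + 25]
  = √195
  ≈ 13.96

13.96


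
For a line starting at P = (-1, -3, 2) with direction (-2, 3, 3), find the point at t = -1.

P(t) = P + t·d
  = (-1 + (-2)·(-1), -3 + 3·(-1), 2 + 3·(-1))
  = (-1 + 2, -3 - 3, 2 - 3)
  = (1, -6, -1)

(1, -6, -1)


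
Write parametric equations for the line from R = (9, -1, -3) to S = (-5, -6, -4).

Direction vector d = S - R = (-5 - 9, -6 + 1, -4 + 3) = (-14, -5, -1)
Parametric form r = R + t·d:
x = 9 - 14t, y = -1 - 5t, z = -3 - t

x = 9 - 14t, y = -1 - 5t, z = -3 - t


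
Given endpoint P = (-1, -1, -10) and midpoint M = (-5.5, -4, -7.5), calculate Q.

Q = 2M - P
  = (2·(-5.5) - (-1), 2·(-4) - (-1), 2·(-7.5) - (-10))
  = (-11 + 1, -8 + 1, -15 + 10)
  = (-10, -7, -5)

(-10, -7, -5)


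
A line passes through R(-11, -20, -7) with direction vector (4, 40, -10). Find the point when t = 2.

P(t) = R + t·d
  = (-11 + 4·2, -20 + 40·2, -7 + (-10)·2)
  = (-11 + 8, -20 + 80, -7 - 20)
  = (-3, 60, -27)

(-3, 60, -27)


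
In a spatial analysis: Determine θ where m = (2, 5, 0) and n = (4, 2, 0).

m·n = 2·4 + 5·2 + 0·0 = 8 + 10 + 0 = 18
|m| = √(2² + 5² + 0²) = √29 ≈ 5.385
|n| = √(4² + 2² + 0²) = √20 ≈ 4.472
cos θ = (m·n)/(|m||n|) = 18/(5.385·4.472) ≈ 0.7474
θ = arccos(0.7474) ≈ 41.63°

41.63°


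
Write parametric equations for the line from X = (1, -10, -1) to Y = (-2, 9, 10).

Direction vector d = Y - X = (-2 - 1, 9 + 10, 10 + 1) = (-3, 19, 11)
Parametric form r = X + t·d:
x = 1 - 3t, y = -10 + 19t, z = -1 + 11t

x = 1 - 3t, y = -10 + 19t, z = -1 + 11t


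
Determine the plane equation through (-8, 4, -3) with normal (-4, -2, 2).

The plane through P with normal n = (a, b, c) satisfies n·(r - P) = 0,
i.e. ax + by + cz = a·x₀ + b·y₀ + c·z₀.
d = (-4)·(-8) + (-2)·4 + 2·(-3)
  = 32 - 8 - 6
  = 18
Equation: -4x - 2y + 2z = 18

-4x - 2y + 2z = 18


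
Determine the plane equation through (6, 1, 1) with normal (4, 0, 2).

The plane through P with normal n = (a, b, c) satisfies n·(r - P) = 0,
i.e. ax + by + cz = a·x₀ + b·y₀ + c·z₀.
d = 4·6 + 0·1 + 2·1
  = 24 + 0 + 2
  = 26
Equation: 4x + 2z = 26

4x + 2z = 26


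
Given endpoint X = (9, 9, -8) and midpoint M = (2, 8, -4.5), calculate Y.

Y = 2M - X
  = (2·2 - 9, 2·8 - 9, 2·(-4.5) - (-8))
  = (4 - 9, 16 - 9, -9 + 8)
  = (-5, 7, -1)

(-5, 7, -1)


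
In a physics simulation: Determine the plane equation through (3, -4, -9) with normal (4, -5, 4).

The plane through P with normal n = (a, b, c) satisfies n·(r - P) = 0,
i.e. ax + by + cz = a·x₀ + b·y₀ + c·z₀.
d = 4·3 + (-5)·(-4) + 4·(-9)
  = 12 + 20 - 36
  = -4
Equation: 4x - 5y + 4z = -4

4x - 5y + 4z = -4


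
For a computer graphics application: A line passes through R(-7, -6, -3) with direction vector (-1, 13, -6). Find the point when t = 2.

P(t) = R + t·d
  = (-7 + (-1)·2, -6 + 13·2, -3 + (-6)·2)
  = (-7 - 2, -6 + 26, -3 - 12)
  = (-9, 20, -15)

(-9, 20, -15)


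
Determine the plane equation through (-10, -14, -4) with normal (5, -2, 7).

The plane through P with normal n = (a, b, c) satisfies n·(r - P) = 0,
i.e. ax + by + cz = a·x₀ + b·y₀ + c·z₀.
d = 5·(-10) + (-2)·(-14) + 7·(-4)
  = -50 + 28 - 28
  = -50
Equation: 5x - 2y + 7z = -50

5x - 2y + 7z = -50


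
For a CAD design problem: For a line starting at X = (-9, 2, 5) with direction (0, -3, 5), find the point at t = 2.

P(t) = X + t·d
  = (-9 + 0·2, 2 + (-3)·2, 5 + 5·2)
  = (-9 + 0, 2 - 6, 5 + 10)
  = (-9, -4, 15)

(-9, -4, 15)


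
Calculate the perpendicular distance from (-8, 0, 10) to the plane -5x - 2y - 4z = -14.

distance = |a·x₀ + b·y₀ + c·z₀ - d| / √(a² + b² + c²)
  = |(-5)·(-8) + (-2)·0 + (-4)·10 - (-14)| / √((-5)² + (-2)² + (-4)²)
  = |40 + 0 - 40 + 14| / √(25 + 4 + 16)
  = |14| / √45
  = 14 / 6.708
  ≈ 2.087

2.087


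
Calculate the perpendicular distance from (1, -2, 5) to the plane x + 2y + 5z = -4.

distance = |a·x₀ + b·y₀ + c·z₀ - d| / √(a² + b² + c²)
  = |1·1 + 2·(-2) + 5·5 - (-4)| / √(1² + 2² + 5²)
  = |1 - 4 + 25 + 4| / √(1 + 4 + 25)
  = |26| / √30
  = 26 / 5.477
  ≈ 4.747

4.747


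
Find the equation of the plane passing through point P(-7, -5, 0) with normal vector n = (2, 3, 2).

The plane through P with normal n = (a, b, c) satisfies n·(r - P) = 0,
i.e. ax + by + cz = a·x₀ + b·y₀ + c·z₀.
d = 2·(-7) + 3·(-5) + 2·0
  = -14 - 15 + 0
  = -29
Equation: 2x + 3y + 2z = -29

2x + 3y + 2z = -29


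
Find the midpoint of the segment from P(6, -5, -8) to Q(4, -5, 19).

M = ((x₁+x₂)/2, (y₁+y₂)/2, (z₁+z₂)/2)
  = ((6 + 4)/2, (-5 - 5)/2, (-8 + 19)/2)
  = (10/2, -10/2, 11/2)
  = (5, -5, 5.5)

(5, -5, 5.5)


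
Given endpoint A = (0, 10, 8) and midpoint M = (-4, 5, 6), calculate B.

B = 2M - A
  = (2·(-4) - 0, 2·5 - 10, 2·6 - 8)
  = (-8 + 0, 10 - 10, 12 - 8)
  = (-8, 0, 4)

(-8, 0, 4)


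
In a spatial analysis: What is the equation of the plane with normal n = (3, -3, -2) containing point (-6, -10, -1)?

The plane through P with normal n = (a, b, c) satisfies n·(r - P) = 0,
i.e. ax + by + cz = a·x₀ + b·y₀ + c·z₀.
d = 3·(-6) + (-3)·(-10) + (-2)·(-1)
  = -18 + 30 + 2
  = 14
Equation: 3x - 3y - 2z = 14

3x - 3y - 2z = 14


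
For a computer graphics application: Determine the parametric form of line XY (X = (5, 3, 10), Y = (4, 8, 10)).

Direction vector d = Y - X = (4 - 5, 8 - 3, 10 - 10) = (-1, 5, 0)
Parametric form r = X + t·d:
x = 5 - t, y = 3 + 5t, z = 10

x = 5 - t, y = 3 + 5t, z = 10


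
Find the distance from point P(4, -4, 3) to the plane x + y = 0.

distance = |a·x₀ + b·y₀ + c·z₀ - d| / √(a² + b² + c²)
  = |1·4 + 1·(-4) + 0·3 - 0| / √(1² + 1² + 0²)
  = |4 - 4 + 0 + 0| / √(1 + 1 + 0)
  = |0| / √2
  = 0 / 1.414
  ≈ 0

0


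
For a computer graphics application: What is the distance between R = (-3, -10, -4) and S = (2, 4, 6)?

d = √[(x₂-x₁)² + (y₂-y₁)² + (z₂-z₁)²]
  = √[5² + 14² + 10²]
  = √[25 + 196 + 100]
  = √321
  ≈ 17.92

17.92


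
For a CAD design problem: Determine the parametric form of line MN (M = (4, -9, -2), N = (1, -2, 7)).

Direction vector d = N - M = (1 - 4, -2 + 9, 7 + 2) = (-3, 7, 9)
Parametric form r = M + t·d:
x = 4 - 3t, y = -9 + 7t, z = -2 + 9t

x = 4 - 3t, y = -9 + 7t, z = -2 + 9t


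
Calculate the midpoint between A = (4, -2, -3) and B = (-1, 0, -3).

M = ((x₁+x₂)/2, (y₁+y₂)/2, (z₁+z₂)/2)
  = ((4 - 1)/2, (-2 + 0)/2, (-3 - 3)/2)
  = (3/2, -2/2, -6/2)
  = (1.5, -1, -3)

(1.5, -1, -3)


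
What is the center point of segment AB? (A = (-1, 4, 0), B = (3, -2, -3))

M = ((x₁+x₂)/2, (y₁+y₂)/2, (z₁+z₂)/2)
  = ((-1 + 3)/2, (4 - 2)/2, (0 - 3)/2)
  = (2/2, 2/2, -3/2)
  = (1, 1, -1.5)

(1, 1, -1.5)


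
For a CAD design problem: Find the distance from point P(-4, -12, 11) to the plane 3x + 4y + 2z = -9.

distance = |a·x₀ + b·y₀ + c·z₀ - d| / √(a² + b² + c²)
  = |3·(-4) + 4·(-12) + 2·11 - (-9)| / √(3² + 4² + 2²)
  = |-12 - 48 + 22 + 9| / √(9 + 16 + 4)
  = |-29| / √29
  = 29 / 5.385
  ≈ 5.385

5.385


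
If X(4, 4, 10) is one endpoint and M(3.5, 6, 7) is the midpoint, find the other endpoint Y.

Y = 2M - X
  = (2·3.5 - 4, 2·6 - 4, 2·7 - 10)
  = (7 - 4, 12 - 4, 14 - 10)
  = (3, 8, 4)

(3, 8, 4)


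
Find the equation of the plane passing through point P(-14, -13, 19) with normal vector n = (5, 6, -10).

The plane through P with normal n = (a, b, c) satisfies n·(r - P) = 0,
i.e. ax + by + cz = a·x₀ + b·y₀ + c·z₀.
d = 5·(-14) + 6·(-13) + (-10)·19
  = -70 - 78 - 190
  = -338
Equation: 5x + 6y - 10z = -338

5x + 6y - 10z = -338


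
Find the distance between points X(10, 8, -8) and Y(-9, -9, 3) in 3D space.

d = √[(x₂-x₁)² + (y₂-y₁)² + (z₂-z₁)²]
  = √[(-19)² + (-17)² + 11²]
  = √[361 + 289 + 121]
  = √771
  ≈ 27.77

27.77


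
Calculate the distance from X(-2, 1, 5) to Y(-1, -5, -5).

d = √[(x₂-x₁)² + (y₂-y₁)² + (z₂-z₁)²]
  = √[1² + (-6)² + (-10)²]
  = √[1 + 36 + 100]
  = √137
  ≈ 11.7

11.7


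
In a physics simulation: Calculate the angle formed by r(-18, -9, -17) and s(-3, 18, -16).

r·s = (-18)·(-3) + (-9)·18 + (-17)·(-16) = 54 - 162 + 272 = 164
|r| = √((-18)² + (-9)² + (-17)²) = √694 ≈ 26.34
|s| = √((-3)² + 18² + (-16)²) = √589 ≈ 24.27
cos θ = (r·s)/(|r||s|) = 164/(26.34·24.27) ≈ 0.2565
θ = arccos(0.2565) ≈ 75.14°

75.14°


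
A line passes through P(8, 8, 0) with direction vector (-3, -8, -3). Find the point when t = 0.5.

P(t) = P + t·d
  = (8 + (-3)·0.5, 8 + (-8)·0.5, 0 + (-3)·0.5)
  = (8 - 1.5, 8 - 4, 0 - 1.5)
  = (6.5, 4, -1.5)

(6.5, 4, -1.5)


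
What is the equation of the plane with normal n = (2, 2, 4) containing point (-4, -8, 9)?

The plane through P with normal n = (a, b, c) satisfies n·(r - P) = 0,
i.e. ax + by + cz = a·x₀ + b·y₀ + c·z₀.
d = 2·(-4) + 2·(-8) + 4·9
  = -8 - 16 + 36
  = 12
Equation: 2x + 2y + 4z = 12

2x + 2y + 4z = 12


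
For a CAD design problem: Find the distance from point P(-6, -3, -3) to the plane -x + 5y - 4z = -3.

distance = |a·x₀ + b·y₀ + c·z₀ - d| / √(a² + b² + c²)
  = |(-1)·(-6) + 5·(-3) + (-4)·(-3) - (-3)| / √((-1)² + 5² + (-4)²)
  = |6 - 15 + 12 + 3| / √(1 + 25 + 16)
  = |6| / √42
  = 6 / 6.481
  ≈ 0.9258

0.9258


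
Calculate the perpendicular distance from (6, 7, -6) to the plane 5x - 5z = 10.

distance = |a·x₀ + b·y₀ + c·z₀ - d| / √(a² + b² + c²)
  = |5·6 + 0·7 + (-5)·(-6) - 10| / √(5² + 0² + (-5)²)
  = |30 + 0 + 30 - 10| / √(25 + 0 + 25)
  = |50| / √50
  = 50 / 7.071
  ≈ 7.071

7.071


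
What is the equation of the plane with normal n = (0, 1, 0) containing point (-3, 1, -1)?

The plane through P with normal n = (a, b, c) satisfies n·(r - P) = 0,
i.e. ax + by + cz = a·x₀ + b·y₀ + c·z₀.
d = 0·(-3) + 1·1 + 0·(-1)
  = 0 + 1 + 0
  = 1
Equation: y = 1

y = 1


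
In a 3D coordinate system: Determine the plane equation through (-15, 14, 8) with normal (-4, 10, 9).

The plane through P with normal n = (a, b, c) satisfies n·(r - P) = 0,
i.e. ax + by + cz = a·x₀ + b·y₀ + c·z₀.
d = (-4)·(-15) + 10·14 + 9·8
  = 60 + 140 + 72
  = 272
Equation: -4x + 10y + 9z = 272

-4x + 10y + 9z = 272


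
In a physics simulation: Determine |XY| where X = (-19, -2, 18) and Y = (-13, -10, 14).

d = √[(x₂-x₁)² + (y₂-y₁)² + (z₂-z₁)²]
  = √[6² + (-8)² + (-4)²]
  = √[36 + 64 + 16]
  = √116
  ≈ 10.77

10.77


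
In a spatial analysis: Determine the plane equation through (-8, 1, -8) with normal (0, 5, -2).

The plane through P with normal n = (a, b, c) satisfies n·(r - P) = 0,
i.e. ax + by + cz = a·x₀ + b·y₀ + c·z₀.
d = 0·(-8) + 5·1 + (-2)·(-8)
  = 0 + 5 + 16
  = 21
Equation: 5y - 2z = 21

5y - 2z = 21


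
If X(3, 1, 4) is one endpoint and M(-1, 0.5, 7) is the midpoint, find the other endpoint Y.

Y = 2M - X
  = (2·(-1) - 3, 2·0.5 - 1, 2·7 - 4)
  = (-2 - 3, 1 - 1, 14 - 4)
  = (-5, 0, 10)

(-5, 0, 10)


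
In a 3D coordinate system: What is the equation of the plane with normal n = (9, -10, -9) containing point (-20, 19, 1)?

The plane through P with normal n = (a, b, c) satisfies n·(r - P) = 0,
i.e. ax + by + cz = a·x₀ + b·y₀ + c·z₀.
d = 9·(-20) + (-10)·19 + (-9)·1
  = -180 - 190 - 9
  = -379
Equation: 9x - 10y - 9z = -379

9x - 10y - 9z = -379


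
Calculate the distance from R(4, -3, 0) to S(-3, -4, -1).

d = √[(x₂-x₁)² + (y₂-y₁)² + (z₂-z₁)²]
  = √[(-7)² + (-1)² + (-1)²]
  = √[49 + 1 + 1]
  = √51
  ≈ 7.141

7.141


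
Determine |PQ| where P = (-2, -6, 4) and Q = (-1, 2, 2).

d = √[(x₂-x₁)² + (y₂-y₁)² + (z₂-z₁)²]
  = √[1² + 8² + (-2)²]
  = √[1 + 64 + 4]
  = √69
  ≈ 8.307

8.307


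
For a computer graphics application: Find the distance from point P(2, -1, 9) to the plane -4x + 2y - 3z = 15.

distance = |a·x₀ + b·y₀ + c·z₀ - d| / √(a² + b² + c²)
  = |(-4)·2 + 2·(-1) + (-3)·9 - 15| / √((-4)² + 2² + (-3)²)
  = |-8 - 2 - 27 - 15| / √(16 + 4 + 9)
  = |-52| / √29
  = 52 / 5.385
  ≈ 9.656

9.656


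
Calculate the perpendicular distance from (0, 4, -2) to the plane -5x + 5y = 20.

distance = |a·x₀ + b·y₀ + c·z₀ - d| / √(a² + b² + c²)
  = |(-5)·0 + 5·4 + 0·(-2) - 20| / √((-5)² + 5² + 0²)
  = |0 + 20 + 0 - 20| / √(25 + 25 + 0)
  = |0| / √50
  = 0 / 7.071
  ≈ 0

0


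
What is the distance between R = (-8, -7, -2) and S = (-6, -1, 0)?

d = √[(x₂-x₁)² + (y₂-y₁)² + (z₂-z₁)²]
  = √[2² + 6² + 2²]
  = √[4 + 36 + 4]
  = √44
  ≈ 6.633

6.633


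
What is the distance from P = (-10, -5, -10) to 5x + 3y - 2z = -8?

distance = |a·x₀ + b·y₀ + c·z₀ - d| / √(a² + b² + c²)
  = |5·(-10) + 3·(-5) + (-2)·(-10) - (-8)| / √(5² + 3² + (-2)²)
  = |-50 - 15 + 20 + 8| / √(25 + 9 + 4)
  = |-37| / √38
  = 37 / 6.164
  ≈ 6.002

6.002


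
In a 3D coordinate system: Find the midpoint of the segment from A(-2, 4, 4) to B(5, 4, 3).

M = ((x₁+x₂)/2, (y₁+y₂)/2, (z₁+z₂)/2)
  = ((-2 + 5)/2, (4 + 4)/2, (4 + 3)/2)
  = (3/2, 8/2, 7/2)
  = (1.5, 4, 3.5)

(1.5, 4, 3.5)


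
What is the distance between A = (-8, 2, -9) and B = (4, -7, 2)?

d = √[(x₂-x₁)² + (y₂-y₁)² + (z₂-z₁)²]
  = √[12² + (-9)² + 11²]
  = √[144 + 81 + 121]
  = √346
  ≈ 18.6

18.6


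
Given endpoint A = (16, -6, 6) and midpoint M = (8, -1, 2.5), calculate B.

B = 2M - A
  = (2·8 - 16, 2·(-1) - (-6), 2·2.5 - 6)
  = (16 - 16, -2 + 6, 5 - 6)
  = (0, 4, -1)

(0, 4, -1)


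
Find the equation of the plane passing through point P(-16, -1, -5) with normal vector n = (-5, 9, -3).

The plane through P with normal n = (a, b, c) satisfies n·(r - P) = 0,
i.e. ax + by + cz = a·x₀ + b·y₀ + c·z₀.
d = (-5)·(-16) + 9·(-1) + (-3)·(-5)
  = 80 - 9 + 15
  = 86
Equation: -5x + 9y - 3z = 86

-5x + 9y - 3z = 86


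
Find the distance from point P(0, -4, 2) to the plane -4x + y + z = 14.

distance = |a·x₀ + b·y₀ + c·z₀ - d| / √(a² + b² + c²)
  = |(-4)·0 + 1·(-4) + 1·2 - 14| / √((-4)² + 1² + 1²)
  = |0 - 4 + 2 - 14| / √(16 + 1 + 1)
  = |-16| / √18
  = 16 / 4.243
  ≈ 3.771

3.771


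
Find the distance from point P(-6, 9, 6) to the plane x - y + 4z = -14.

distance = |a·x₀ + b·y₀ + c·z₀ - d| / √(a² + b² + c²)
  = |1·(-6) + (-1)·9 + 4·6 - (-14)| / √(1² + (-1)² + 4²)
  = |-6 - 9 + 24 + 14| / √(1 + 1 + 16)
  = |23| / √18
  = 23 / 4.243
  ≈ 5.421

5.421


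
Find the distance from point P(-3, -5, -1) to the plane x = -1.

distance = |a·x₀ + b·y₀ + c·z₀ - d| / √(a² + b² + c²)
  = |1·(-3) + 0·(-5) + 0·(-1) - (-1)| / √(1² + 0² + 0²)
  = |-3 + 0 + 0 + 1| / √(1 + 0 + 0)
  = |-2| / √1
  = 2 / 1
  ≈ 2

2


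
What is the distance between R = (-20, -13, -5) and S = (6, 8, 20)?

d = √[(x₂-x₁)² + (y₂-y₁)² + (z₂-z₁)²]
  = √[26² + 21² + 25²]
  = √[676 + 441 + 625]
  = √1742
  ≈ 41.74

41.74


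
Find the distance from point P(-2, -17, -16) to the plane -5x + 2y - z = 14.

distance = |a·x₀ + b·y₀ + c·z₀ - d| / √(a² + b² + c²)
  = |(-5)·(-2) + 2·(-17) + (-1)·(-16) - 14| / √((-5)² + 2² + (-1)²)
  = |10 - 34 + 16 - 14| / √(25 + 4 + 1)
  = |-22| / √30
  = 22 / 5.477
  ≈ 4.017

4.017


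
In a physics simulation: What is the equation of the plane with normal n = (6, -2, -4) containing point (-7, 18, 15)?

The plane through P with normal n = (a, b, c) satisfies n·(r - P) = 0,
i.e. ax + by + cz = a·x₀ + b·y₀ + c·z₀.
d = 6·(-7) + (-2)·18 + (-4)·15
  = -42 - 36 - 60
  = -138
Equation: 6x - 2y - 4z = -138

6x - 2y - 4z = -138


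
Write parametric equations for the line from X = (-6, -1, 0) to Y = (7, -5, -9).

Direction vector d = Y - X = (7 + 6, -5 + 1, -9 + 0) = (13, -4, -9)
Parametric form r = X + t·d:
x = -6 + 13t, y = -1 - 4t, z = 0 - 9t

x = -6 + 13t, y = -1 - 4t, z = 0 - 9t


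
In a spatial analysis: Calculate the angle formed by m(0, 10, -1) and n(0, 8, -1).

m·n = 0·0 + 10·8 + (-1)·(-1) = 0 + 80 + 1 = 81
|m| = √(0² + 10² + (-1)²) = √101 ≈ 10.05
|n| = √(0² + 8² + (-1)²) = √65 ≈ 8.062
cos θ = (m·n)/(|m||n|) = 81/(10.05·8.062) ≈ 0.9997
θ = arccos(0.9997) ≈ 1.414°

1.414°


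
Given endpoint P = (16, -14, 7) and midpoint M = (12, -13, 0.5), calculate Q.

Q = 2M - P
  = (2·12 - 16, 2·(-13) - (-14), 2·0.5 - 7)
  = (24 - 16, -26 + 14, 1 - 7)
  = (8, -12, -6)

(8, -12, -6)


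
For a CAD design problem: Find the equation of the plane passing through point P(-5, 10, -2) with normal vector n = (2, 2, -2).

The plane through P with normal n = (a, b, c) satisfies n·(r - P) = 0,
i.e. ax + by + cz = a·x₀ + b·y₀ + c·z₀.
d = 2·(-5) + 2·10 + (-2)·(-2)
  = -10 + 20 + 4
  = 14
Equation: 2x + 2y - 2z = 14

2x + 2y - 2z = 14


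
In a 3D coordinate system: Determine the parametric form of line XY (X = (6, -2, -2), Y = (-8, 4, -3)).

Direction vector d = Y - X = (-8 - 6, 4 + 2, -3 + 2) = (-14, 6, -1)
Parametric form r = X + t·d:
x = 6 - 14t, y = -2 + 6t, z = -2 - t

x = 6 - 14t, y = -2 + 6t, z = -2 - t


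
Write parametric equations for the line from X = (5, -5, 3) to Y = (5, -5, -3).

Direction vector d = Y - X = (5 - 5, -5 + 5, -3 - 3) = (0, 0, -6)
Parametric form r = X + t·d:
x = 5, y = -5, z = 3 - 6t

x = 5, y = -5, z = 3 - 6t


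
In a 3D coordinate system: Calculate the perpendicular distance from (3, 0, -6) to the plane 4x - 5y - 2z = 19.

distance = |a·x₀ + b·y₀ + c·z₀ - d| / √(a² + b² + c²)
  = |4·3 + (-5)·0 + (-2)·(-6) - 19| / √(4² + (-5)² + (-2)²)
  = |12 + 0 + 12 - 19| / √(16 + 25 + 4)
  = |5| / √45
  = 5 / 6.708
  ≈ 0.7454

0.7454


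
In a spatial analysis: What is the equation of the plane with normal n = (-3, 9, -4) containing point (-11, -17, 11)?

The plane through P with normal n = (a, b, c) satisfies n·(r - P) = 0,
i.e. ax + by + cz = a·x₀ + b·y₀ + c·z₀.
d = (-3)·(-11) + 9·(-17) + (-4)·11
  = 33 - 153 - 44
  = -164
Equation: -3x + 9y - 4z = -164

-3x + 9y - 4z = -164


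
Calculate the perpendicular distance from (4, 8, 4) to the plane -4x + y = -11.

distance = |a·x₀ + b·y₀ + c·z₀ - d| / √(a² + b² + c²)
  = |(-4)·4 + 1·8 + 0·4 - (-11)| / √((-4)² + 1² + 0²)
  = |-16 + 8 + 0 + 11| / √(16 + 1 + 0)
  = |3| / √17
  = 3 / 4.123
  ≈ 0.7276

0.7276
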